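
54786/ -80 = - 27393/40 =- 684.83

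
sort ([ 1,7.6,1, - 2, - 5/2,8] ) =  [ - 5/2 ,-2, 1 , 1, 7.6, 8 ]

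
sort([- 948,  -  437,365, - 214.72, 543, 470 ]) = [ - 948, - 437, - 214.72, 365 , 470, 543]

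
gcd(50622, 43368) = 78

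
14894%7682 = 7212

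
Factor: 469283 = 469283^1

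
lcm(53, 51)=2703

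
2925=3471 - 546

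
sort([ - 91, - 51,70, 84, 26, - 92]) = [ - 92, - 91, - 51,26, 70,84] 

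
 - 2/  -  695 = 2/695  =  0.00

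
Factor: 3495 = 3^1*5^1 * 233^1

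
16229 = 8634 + 7595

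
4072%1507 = 1058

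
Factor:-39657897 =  - 3^3*31^1*47381^1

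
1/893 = 1/893= 0.00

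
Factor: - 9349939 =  - 1709^1*5471^1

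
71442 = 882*81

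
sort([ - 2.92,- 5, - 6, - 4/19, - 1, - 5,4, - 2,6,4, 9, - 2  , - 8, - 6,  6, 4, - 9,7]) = [ - 9,-8, - 6, - 6, - 5 , - 5, - 2.92,  -  2, - 2, - 1, - 4/19, 4,4, 4,6, 6,7, 9]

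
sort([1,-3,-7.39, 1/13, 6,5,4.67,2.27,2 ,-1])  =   [-7.39,  -  3, - 1,1/13, 1, 2 , 2.27, 4.67, 5,6]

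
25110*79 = 1983690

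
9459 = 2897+6562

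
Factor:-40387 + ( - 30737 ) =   -  2^2*3^1*5927^1 = - 71124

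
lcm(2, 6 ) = 6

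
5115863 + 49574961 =54690824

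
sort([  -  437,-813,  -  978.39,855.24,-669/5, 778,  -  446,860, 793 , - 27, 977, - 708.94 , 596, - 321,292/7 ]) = [ - 978.39, - 813,-708.94, - 446, - 437,-321, - 669/5, - 27, 292/7, 596,  778,793, 855.24, 860 , 977] 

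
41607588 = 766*54318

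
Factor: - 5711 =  - 5711^1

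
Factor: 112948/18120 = 2^( -1)*3^( - 1)*5^(  -  1)*11^1*17^1 =187/30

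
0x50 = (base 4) 1100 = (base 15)55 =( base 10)80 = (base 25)35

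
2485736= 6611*376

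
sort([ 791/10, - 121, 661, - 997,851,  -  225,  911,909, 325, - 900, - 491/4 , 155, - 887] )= [-997, - 900, - 887 , - 225,  -  491/4  , -121, 791/10,155,325, 661,851,909, 911]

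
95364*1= 95364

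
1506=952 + 554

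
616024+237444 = 853468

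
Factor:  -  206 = -2^1*103^1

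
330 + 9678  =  10008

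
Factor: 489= 3^1*163^1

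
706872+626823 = 1333695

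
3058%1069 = 920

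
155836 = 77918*2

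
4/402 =2/201 = 0.01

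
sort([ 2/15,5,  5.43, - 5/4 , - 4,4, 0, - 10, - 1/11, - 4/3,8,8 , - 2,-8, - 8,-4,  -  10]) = [ - 10,-10, - 8,  -  8, - 4, - 4, - 2, - 4/3 , -5/4, - 1/11, 0,2/15,4,5, 5.43 , 8 , 8 ]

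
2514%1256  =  2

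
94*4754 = 446876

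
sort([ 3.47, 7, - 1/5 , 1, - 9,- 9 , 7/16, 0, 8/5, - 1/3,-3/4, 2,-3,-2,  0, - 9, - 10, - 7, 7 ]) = [- 10,  -  9 , - 9, - 9,- 7,-3, - 2,-3/4,- 1/3, - 1/5, 0,0,7/16, 1, 8/5, 2, 3.47, 7,  7] 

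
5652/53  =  106 + 34/53 = 106.64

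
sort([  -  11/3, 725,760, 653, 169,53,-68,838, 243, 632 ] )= [ - 68, - 11/3, 53,169,243,  632, 653,725, 760,838] 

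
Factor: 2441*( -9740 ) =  - 23775340 = - 2^2*5^1*  487^1*2441^1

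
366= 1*366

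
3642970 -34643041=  - 31000071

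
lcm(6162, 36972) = 36972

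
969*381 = 369189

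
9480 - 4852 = 4628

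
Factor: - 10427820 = -2^2  *3^1*5^1*13^1*29^1*461^1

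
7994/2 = 3997 = 3997.00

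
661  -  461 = 200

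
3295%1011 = 262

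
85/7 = 85/7 = 12.14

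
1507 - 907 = 600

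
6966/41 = 169 + 37/41 = 169.90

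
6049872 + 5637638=11687510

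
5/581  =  5/581 =0.01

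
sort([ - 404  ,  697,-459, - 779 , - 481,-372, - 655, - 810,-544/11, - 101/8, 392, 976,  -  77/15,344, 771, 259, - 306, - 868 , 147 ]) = [ - 868, - 810, - 779 , - 655, - 481 , - 459, - 404, - 372, - 306, - 544/11, - 101/8, - 77/15,  147,259, 344,392 , 697 , 771, 976]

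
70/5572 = 5/398 = 0.01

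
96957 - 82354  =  14603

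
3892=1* 3892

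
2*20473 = 40946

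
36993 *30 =1109790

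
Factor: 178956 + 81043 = 259999 = 37^1*7027^1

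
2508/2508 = 1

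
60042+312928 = 372970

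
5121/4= 1280 + 1/4 = 1280.25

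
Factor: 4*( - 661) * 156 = - 2^4*3^1*13^1*661^1 = - 412464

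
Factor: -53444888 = -2^3*7^3* 19477^1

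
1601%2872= 1601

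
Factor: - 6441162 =-2^1* 3^1 *7^1 * 13^1*47^1*251^1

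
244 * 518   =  126392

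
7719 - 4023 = 3696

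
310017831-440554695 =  - 130536864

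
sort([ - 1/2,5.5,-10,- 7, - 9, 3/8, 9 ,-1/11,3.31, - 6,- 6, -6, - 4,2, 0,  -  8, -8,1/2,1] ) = [ - 10, -9, - 8, - 8,-7, - 6, -6, -6,-4,- 1/2,  -  1/11, 0, 3/8,1/2,1,2,3.31,5.5, 9]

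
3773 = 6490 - 2717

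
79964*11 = 879604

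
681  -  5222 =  - 4541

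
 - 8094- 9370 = -17464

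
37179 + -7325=29854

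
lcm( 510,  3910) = 11730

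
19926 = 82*243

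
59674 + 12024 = 71698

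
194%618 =194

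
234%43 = 19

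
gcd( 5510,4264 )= 2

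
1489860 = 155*9612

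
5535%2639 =257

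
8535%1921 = 851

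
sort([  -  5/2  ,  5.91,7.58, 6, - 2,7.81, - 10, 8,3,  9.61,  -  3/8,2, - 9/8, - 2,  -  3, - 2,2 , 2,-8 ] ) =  [  -  10,- 8, - 3, - 5/2, - 2,-2,-2, - 9/8, - 3/8,2, 2, 2,  3, 5.91,6, 7.58,7.81,8, 9.61] 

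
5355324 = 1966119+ 3389205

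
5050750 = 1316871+3733879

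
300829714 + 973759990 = 1274589704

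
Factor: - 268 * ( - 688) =184384 = 2^6 * 43^1*67^1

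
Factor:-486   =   - 2^1* 3^5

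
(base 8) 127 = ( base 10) 87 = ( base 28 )33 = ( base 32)2N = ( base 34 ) 2J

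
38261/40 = 38261/40 =956.52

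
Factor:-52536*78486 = -4123340496 = -2^4*3^2*11^1*103^1 *127^1 * 199^1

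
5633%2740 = 153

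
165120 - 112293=52827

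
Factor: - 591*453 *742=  -198650466=- 2^1*3^2 * 7^1 * 53^1*151^1*197^1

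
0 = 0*5170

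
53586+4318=57904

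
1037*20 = 20740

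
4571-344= 4227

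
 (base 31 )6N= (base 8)321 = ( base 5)1314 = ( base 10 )209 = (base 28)7D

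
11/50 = 11/50 =0.22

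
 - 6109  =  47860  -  53969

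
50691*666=33760206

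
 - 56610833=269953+-56880786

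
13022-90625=-77603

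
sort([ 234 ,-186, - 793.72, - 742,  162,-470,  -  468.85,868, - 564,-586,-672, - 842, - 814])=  [-842, - 814, - 793.72,-742, - 672, - 586, - 564,-470, - 468.85 ,-186,162, 234,  868]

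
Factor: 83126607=3^1*2851^1 * 9719^1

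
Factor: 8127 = 3^3*7^1*43^1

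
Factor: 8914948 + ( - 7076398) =2^1*3^1 * 5^2*7^1*17^1*103^1 =1838550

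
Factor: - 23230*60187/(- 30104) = 699072005/15052 = 2^( - 2)*5^1 * 23^1*53^(  -  1 )*71^( - 1)  *  101^1 * 139^1 * 433^1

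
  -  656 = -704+48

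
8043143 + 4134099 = 12177242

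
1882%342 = 172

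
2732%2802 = 2732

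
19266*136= 2620176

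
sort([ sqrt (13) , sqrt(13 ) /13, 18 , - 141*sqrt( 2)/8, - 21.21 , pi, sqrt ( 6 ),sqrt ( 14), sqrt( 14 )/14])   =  [ - 141*sqrt(2 ) /8, - 21.21,sqrt( 14)/14,sqrt(13) /13,sqrt(6), pi,sqrt( 13), sqrt( 14 ),  18]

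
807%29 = 24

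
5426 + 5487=10913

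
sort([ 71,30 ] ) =[ 30, 71] 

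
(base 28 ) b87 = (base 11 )6720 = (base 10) 8855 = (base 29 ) afa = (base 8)21227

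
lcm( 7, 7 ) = 7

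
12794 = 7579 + 5215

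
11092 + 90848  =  101940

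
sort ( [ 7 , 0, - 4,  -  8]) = [-8,-4 , 0,7]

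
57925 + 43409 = 101334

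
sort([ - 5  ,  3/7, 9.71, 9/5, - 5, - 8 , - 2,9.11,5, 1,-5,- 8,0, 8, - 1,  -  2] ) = [ - 8, - 8 , - 5, - 5, - 5, - 2 , - 2, - 1, 0,  3/7,1, 9/5,5,8,9.11,9.71]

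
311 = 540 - 229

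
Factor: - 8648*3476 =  - 30060448 = -  2^5*11^1 * 23^1*47^1*79^1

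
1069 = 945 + 124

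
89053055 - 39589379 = 49463676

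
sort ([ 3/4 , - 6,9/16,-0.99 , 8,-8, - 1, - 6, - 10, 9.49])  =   [ - 10 ,  -  8, - 6, - 6, - 1, -0.99, 9/16 , 3/4,8, 9.49] 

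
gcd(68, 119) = 17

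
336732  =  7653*44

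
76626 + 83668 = 160294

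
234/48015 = 26/5335 = 0.00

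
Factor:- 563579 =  - 61^1*9239^1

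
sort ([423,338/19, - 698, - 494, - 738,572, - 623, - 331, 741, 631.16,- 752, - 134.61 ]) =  [-752, - 738, - 698,-623, - 494, - 331 ,-134.61, 338/19, 423, 572,631.16,  741] 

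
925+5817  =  6742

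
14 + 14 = 28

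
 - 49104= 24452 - 73556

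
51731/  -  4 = -51731/4 = - 12932.75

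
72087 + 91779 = 163866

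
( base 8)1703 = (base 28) 16b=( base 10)963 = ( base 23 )1IK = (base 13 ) 591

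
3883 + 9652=13535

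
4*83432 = 333728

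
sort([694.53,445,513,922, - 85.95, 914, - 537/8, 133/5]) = [ - 85.95,  -  537/8, 133/5, 445, 513,  694.53,914,922 ] 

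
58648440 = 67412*870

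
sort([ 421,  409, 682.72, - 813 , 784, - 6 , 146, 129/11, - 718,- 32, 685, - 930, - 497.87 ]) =[ - 930, - 813,  -  718, -497.87, -32, - 6 , 129/11,  146,  409 , 421, 682.72,685,784]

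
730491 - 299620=430871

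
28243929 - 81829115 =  - 53585186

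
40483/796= 50 + 683/796 = 50.86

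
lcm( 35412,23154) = 602004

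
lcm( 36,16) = 144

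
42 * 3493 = 146706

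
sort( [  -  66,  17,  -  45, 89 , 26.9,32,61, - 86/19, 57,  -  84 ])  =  [ - 84,-66, - 45, - 86/19,  17 , 26.9,32,57 , 61,89]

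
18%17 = 1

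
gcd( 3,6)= 3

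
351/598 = 27/46 = 0.59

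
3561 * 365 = 1299765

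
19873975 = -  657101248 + 676975223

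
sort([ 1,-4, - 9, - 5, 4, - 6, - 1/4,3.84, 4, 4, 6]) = [  -  9, - 6,-5, - 4, - 1/4, 1,3.84, 4, 4, 4,6]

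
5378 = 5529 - 151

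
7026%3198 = 630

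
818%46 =36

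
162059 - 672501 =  -510442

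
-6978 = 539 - 7517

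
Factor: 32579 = 32579^1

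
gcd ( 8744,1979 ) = 1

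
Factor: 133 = 7^1*19^1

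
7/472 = 7/472=0.01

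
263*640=168320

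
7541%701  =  531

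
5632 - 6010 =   -  378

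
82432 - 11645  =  70787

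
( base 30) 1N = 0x35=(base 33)1K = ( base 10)53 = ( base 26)21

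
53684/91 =53684/91 = 589.93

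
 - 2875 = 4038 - 6913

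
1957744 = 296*6614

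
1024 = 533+491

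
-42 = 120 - 162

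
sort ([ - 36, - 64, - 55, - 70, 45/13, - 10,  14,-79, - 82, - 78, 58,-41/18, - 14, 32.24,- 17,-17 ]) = [ - 82, - 79, -78, - 70, - 64, - 55,-36, - 17, - 17, - 14, - 10,  -  41/18, 45/13, 14, 32.24,58 ]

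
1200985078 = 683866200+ 517118878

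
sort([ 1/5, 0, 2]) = [ 0,1/5, 2] 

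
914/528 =457/264 = 1.73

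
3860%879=344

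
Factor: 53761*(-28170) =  - 2^1*3^2 * 5^1*37^1*313^1*1453^1=-1514447370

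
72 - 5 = 67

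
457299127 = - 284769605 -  - 742068732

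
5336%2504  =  328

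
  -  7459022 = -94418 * 79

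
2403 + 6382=8785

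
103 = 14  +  89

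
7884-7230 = 654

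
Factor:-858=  - 2^1*3^1  *11^1*13^1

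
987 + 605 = 1592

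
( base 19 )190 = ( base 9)651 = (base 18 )1ba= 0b1000010100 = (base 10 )532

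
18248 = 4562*4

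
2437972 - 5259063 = -2821091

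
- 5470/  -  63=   86 +52/63 = 86.83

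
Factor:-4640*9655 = - 44799200 = - 2^5*5^2*29^1*1931^1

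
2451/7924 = 2451/7924 = 0.31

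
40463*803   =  32491789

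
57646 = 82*703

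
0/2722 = 0 = 0.00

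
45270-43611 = 1659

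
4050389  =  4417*917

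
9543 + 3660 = 13203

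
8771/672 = 1253/96 =13.05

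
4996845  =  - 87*( - 57435)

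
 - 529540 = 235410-764950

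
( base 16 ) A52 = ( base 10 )2642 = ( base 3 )10121212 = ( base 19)761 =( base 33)2E2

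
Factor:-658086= -2^1*3^1*11^1*13^2 * 59^1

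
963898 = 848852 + 115046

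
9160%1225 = 585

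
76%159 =76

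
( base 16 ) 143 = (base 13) 1BB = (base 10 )323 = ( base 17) 120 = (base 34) 9H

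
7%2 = 1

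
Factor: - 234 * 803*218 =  - 2^2*3^2*11^1*13^1*  73^1 *109^1=- 40962636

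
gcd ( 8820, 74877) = 3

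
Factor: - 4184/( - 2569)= 2^3*7^( - 1)* 367^( - 1 )*523^1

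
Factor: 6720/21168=20/63=2^2*3^( - 2 )* 5^1*7^( - 1)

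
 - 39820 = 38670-78490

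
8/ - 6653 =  - 8/6653 = - 0.00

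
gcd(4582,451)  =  1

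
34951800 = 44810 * 780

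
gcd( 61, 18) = 1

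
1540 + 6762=8302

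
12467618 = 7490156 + 4977462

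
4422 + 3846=8268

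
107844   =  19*5676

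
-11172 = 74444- 85616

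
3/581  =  3/581  =  0.01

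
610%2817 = 610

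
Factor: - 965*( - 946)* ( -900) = -2^3*3^2 * 5^3*11^1*43^1*193^1 = - 821601000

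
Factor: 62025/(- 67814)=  - 2^( - 1 )*3^1* 5^2* 41^( - 1 )  =  - 75/82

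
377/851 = 377/851 = 0.44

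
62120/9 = 6902+2/9  =  6902.22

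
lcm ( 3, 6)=6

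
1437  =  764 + 673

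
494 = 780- 286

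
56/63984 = 7/7998 =0.00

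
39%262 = 39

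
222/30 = 37/5 =7.40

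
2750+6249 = 8999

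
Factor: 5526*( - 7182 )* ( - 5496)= 2^5 * 3^6*7^1*19^1 *229^1 * 307^1 =218123775072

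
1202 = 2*601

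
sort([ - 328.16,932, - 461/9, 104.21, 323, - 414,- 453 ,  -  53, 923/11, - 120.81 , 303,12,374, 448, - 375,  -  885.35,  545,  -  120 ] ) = [ - 885.35,  -  453, - 414,  -  375, - 328.16,  -  120.81, - 120,  -  53, - 461/9,  12,923/11,104.21, 303, 323, 374, 448,545,932]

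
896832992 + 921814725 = 1818647717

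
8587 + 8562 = 17149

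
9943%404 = 247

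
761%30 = 11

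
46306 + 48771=95077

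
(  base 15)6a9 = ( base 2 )10111100101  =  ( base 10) 1509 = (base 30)1K9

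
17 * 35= 595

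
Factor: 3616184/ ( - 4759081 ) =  - 2^3 * 11^1*13^1*29^1*109^1*4759081^(-1 ) 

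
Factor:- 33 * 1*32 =- 1056 = -  2^5*3^1 * 11^1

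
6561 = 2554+4007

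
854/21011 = 854/21011 = 0.04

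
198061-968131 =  - 770070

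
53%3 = 2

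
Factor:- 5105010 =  - 2^1*3^1*5^1*170167^1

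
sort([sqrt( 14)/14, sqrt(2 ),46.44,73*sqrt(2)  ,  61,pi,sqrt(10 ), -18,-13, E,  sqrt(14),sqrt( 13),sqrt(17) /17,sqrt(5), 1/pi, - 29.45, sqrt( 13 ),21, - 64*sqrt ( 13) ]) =[  -  64* sqrt(13), - 29.45,- 18,-13,sqrt( 17) /17, sqrt(14) /14, 1/pi,  sqrt( 2),sqrt(5), E,pi, sqrt(10), sqrt( 13), sqrt( 13), sqrt( 14),21, 46.44, 61,73 *sqrt( 2) ] 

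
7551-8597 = - 1046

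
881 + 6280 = 7161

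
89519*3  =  268557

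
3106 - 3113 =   -  7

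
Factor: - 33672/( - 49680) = 2^ ( -1)*3^( - 2)*5^(-1)* 61^1 = 61/90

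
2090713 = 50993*41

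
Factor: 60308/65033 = 2^2*15077^1*65033^( - 1)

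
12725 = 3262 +9463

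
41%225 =41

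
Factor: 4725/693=75/11 = 3^1  *5^2* 11^( - 1)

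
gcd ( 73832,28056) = 8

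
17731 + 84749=102480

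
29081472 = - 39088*(  -  744) 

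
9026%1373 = 788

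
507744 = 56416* 9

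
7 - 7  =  0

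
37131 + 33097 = 70228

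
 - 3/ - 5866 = 3/5866 = 0.00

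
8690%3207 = 2276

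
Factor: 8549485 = 5^1 * 7^1*137^1*1783^1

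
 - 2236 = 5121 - 7357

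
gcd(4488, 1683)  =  561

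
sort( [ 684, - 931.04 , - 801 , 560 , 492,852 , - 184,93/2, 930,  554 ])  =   [  -  931.04, - 801, - 184,93/2, 492,554,560,684,852,930]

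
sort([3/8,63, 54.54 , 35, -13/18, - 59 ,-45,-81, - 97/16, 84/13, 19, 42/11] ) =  [ - 81, - 59,-45,  -  97/16,-13/18,3/8, 42/11,84/13,  19, 35, 54.54,63 ]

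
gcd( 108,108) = 108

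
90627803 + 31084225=121712028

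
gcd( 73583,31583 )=1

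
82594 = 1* 82594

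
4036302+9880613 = 13916915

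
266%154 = 112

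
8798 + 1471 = 10269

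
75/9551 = 75/9551 =0.01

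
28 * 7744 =216832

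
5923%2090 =1743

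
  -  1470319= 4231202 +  - 5701521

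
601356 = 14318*42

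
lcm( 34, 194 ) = 3298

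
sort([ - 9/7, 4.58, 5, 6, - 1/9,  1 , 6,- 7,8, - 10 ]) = [ - 10, - 7, - 9/7 , - 1/9,1, 4.58,5,6, 6 , 8 ]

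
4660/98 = 2330/49 = 47.55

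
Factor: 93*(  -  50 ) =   -  4650 = - 2^1*3^1*5^2*31^1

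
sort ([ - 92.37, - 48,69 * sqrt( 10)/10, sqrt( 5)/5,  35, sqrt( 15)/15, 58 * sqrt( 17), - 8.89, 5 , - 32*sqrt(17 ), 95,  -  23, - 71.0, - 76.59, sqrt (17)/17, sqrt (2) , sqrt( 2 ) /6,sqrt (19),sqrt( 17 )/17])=[ - 32*sqrt( 17 ), - 92.37, -76.59, - 71.0, -48, - 23, - 8.89,sqrt( 2)/6, sqrt( 17)/17,sqrt( 17)/17, sqrt(15) /15 , sqrt ( 5 )/5, sqrt(2), sqrt( 19),5, 69*sqrt(10)/10, 35,95,58*sqrt( 17) ]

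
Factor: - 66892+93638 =26746  =  2^1*43^1 * 311^1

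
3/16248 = 1/5416 = 0.00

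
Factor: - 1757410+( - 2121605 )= - 3^1*5^1 * 7^1*36943^1= -3879015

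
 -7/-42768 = 7/42768 = 0.00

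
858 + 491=1349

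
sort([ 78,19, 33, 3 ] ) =[ 3, 19,  33,78 ] 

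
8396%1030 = 156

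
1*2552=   2552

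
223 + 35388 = 35611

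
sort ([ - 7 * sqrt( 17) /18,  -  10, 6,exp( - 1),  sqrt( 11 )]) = [ - 10, - 7 *sqrt( 17 )/18,exp(  -  1 ),sqrt( 11 ),6 ]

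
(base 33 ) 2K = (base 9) 105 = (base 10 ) 86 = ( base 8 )126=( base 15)5b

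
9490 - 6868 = 2622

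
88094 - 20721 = 67373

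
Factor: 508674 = 2^1 *3^1 * 17^1 * 4987^1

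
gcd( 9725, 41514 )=1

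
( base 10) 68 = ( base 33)22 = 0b1000100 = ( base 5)233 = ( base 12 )58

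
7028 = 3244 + 3784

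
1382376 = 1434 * 964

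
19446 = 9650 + 9796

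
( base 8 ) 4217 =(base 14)B27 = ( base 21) 4k7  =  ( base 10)2191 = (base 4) 202033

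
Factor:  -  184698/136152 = - 331/244 = - 2^(  -  2 )*61^(- 1)*331^1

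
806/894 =403/447=0.90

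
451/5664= 451/5664 = 0.08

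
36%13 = 10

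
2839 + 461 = 3300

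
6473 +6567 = 13040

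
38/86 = 19/43 = 0.44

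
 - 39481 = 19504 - 58985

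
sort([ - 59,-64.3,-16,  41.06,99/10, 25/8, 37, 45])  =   [- 64.3,-59,-16, 25/8, 99/10, 37 , 41.06, 45 ]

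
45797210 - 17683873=28113337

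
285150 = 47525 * 6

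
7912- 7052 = 860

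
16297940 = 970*16802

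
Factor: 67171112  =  2^3*71^1*118259^1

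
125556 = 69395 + 56161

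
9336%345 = 21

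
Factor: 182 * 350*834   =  2^3 * 3^1*5^2 * 7^2*13^1*139^1 = 53125800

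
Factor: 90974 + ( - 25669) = 65305 = 5^1*37^1*353^1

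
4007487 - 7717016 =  - 3709529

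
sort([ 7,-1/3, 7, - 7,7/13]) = [-7, - 1/3,7/13,7,7]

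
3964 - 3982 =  - 18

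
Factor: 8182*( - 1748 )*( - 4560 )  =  65217740160  =  2^7 *3^1*5^1 * 19^2*23^1*4091^1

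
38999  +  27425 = 66424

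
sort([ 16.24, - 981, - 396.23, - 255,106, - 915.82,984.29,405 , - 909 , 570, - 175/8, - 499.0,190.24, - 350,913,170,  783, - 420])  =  [ - 981, - 915.82, - 909, - 499.0, - 420, - 396.23, - 350,-255, - 175/8, 16.24,106,170,190.24,405 , 570,783,913,984.29]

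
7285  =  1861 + 5424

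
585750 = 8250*71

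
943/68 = 13 + 59/68 = 13.87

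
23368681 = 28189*829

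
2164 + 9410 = 11574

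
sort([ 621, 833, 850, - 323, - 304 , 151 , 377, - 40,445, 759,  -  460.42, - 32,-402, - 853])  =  [ - 853, - 460.42 , - 402 ,-323, - 304  , - 40, - 32, 151, 377 , 445,621, 759,833, 850]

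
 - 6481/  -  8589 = 6481/8589  =  0.75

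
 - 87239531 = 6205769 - 93445300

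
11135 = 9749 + 1386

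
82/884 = 41/442 = 0.09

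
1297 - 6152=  - 4855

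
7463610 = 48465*154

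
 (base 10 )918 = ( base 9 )1230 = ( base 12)646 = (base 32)sm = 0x396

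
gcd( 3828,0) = 3828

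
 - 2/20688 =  - 1/10344=- 0.00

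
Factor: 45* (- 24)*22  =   - 23760 =-2^4*3^3*5^1*11^1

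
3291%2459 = 832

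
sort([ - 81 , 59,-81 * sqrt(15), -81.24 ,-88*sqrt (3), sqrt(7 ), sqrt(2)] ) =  [-81*  sqrt(15 ),- 88*sqrt( 3 ), - 81.24,-81, sqrt(2), sqrt ( 7), 59]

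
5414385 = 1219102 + 4195283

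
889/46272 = 889/46272 = 0.02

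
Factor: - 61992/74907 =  - 24/29= - 2^3*3^1*29^(  -  1 )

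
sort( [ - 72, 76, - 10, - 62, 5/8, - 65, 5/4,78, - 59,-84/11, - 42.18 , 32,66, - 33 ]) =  [- 72, - 65, - 62, - 59,-42.18, - 33, - 10, - 84/11, 5/8, 5/4, 32, 66,76 , 78]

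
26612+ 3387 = 29999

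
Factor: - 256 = -2^8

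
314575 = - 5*( - 62915) 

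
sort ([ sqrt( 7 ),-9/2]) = [ - 9/2,sqrt( 7 ) ] 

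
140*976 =136640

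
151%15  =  1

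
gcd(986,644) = 2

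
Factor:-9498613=-19^1*499927^1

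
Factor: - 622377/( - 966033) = 623/967 = 7^1 * 89^1 * 967^( - 1 ) 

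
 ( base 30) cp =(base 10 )385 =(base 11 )320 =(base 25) fa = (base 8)601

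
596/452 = 149/113 = 1.32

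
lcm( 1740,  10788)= 53940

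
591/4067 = 591/4067 = 0.15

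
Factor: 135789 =3^1*45263^1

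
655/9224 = 655/9224 = 0.07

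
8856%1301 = 1050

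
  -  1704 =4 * (  -  426 ) 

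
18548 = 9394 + 9154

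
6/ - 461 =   -  1 + 455/461 = - 0.01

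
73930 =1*73930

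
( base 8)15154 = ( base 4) 1221230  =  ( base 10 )6764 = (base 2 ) 1101001101100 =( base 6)51152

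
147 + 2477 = 2624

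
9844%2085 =1504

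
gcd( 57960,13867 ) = 7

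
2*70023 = 140046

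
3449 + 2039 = 5488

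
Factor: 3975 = 3^1*5^2*53^1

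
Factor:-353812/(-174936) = 2^( - 1 )*3^( - 1 )*37^( - 1)*449^1 = 449/222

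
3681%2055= 1626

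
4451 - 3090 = 1361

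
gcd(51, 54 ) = 3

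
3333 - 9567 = - 6234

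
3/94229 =3/94229 = 0.00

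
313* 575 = 179975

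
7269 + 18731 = 26000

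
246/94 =123/47= 2.62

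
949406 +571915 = 1521321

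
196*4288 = 840448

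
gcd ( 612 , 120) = 12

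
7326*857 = 6278382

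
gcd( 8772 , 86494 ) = 2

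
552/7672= 69/959 = 0.07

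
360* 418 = 150480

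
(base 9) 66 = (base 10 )60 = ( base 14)44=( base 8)74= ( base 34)1q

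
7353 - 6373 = 980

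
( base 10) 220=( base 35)6A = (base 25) 8k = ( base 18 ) C4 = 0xDC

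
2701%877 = 70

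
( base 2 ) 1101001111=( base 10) 847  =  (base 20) 227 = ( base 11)700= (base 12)5A7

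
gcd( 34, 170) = 34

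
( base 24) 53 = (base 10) 123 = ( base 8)173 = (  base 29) 47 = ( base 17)74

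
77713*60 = 4662780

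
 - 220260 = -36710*6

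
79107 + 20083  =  99190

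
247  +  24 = 271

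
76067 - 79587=-3520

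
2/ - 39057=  - 1 + 39055/39057  =  -  0.00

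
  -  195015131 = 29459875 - 224475006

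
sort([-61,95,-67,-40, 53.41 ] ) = [ - 67, - 61, - 40, 53.41, 95 ]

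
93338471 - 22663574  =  70674897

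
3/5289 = 1/1763 = 0.00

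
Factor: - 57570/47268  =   - 95/78 = - 2^(- 1 ) * 3^ ( - 1 )*5^1*13^ ( - 1)*19^1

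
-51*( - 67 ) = 3417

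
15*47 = 705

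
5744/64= 89 + 3/4 = 89.75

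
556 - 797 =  - 241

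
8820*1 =8820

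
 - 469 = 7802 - 8271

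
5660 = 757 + 4903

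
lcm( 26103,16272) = 1252944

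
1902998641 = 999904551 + 903094090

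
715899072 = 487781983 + 228117089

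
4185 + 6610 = 10795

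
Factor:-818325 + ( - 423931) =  - 2^4*77641^1 = - 1242256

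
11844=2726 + 9118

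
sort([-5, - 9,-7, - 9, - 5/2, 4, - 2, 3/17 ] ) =[ -9, - 9, -7, - 5, - 5/2,- 2,3/17, 4]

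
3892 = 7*556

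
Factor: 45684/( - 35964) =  - 47/37 = - 37^( - 1)*47^1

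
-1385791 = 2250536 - 3636327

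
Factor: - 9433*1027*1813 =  - 7^2*13^1*37^1*79^1*9433^1 = - 17563783783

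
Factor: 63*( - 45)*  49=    - 3^4 *5^1 * 7^3=- 138915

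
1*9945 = 9945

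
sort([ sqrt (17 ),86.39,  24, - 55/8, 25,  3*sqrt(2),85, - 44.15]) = [ - 44.15, - 55/8, sqrt( 17),3*sqrt(2 ) , 24, 25  ,  85,  86.39]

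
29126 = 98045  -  68919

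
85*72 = 6120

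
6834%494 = 412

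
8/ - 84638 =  - 1 + 42315/42319 = -  0.00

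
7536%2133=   1137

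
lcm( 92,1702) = 3404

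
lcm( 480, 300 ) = 2400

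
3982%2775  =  1207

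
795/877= 795/877 = 0.91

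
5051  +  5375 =10426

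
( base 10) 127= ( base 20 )67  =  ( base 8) 177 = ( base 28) 4f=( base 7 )241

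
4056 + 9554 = 13610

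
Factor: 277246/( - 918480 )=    - 138623/459240 =- 2^( - 3)*3^( - 1 )*5^( - 1 )*43^(-1)*67^1*89^( - 1)*2069^1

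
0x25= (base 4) 211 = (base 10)37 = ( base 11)34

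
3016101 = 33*91397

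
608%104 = 88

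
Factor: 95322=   2^1*3^1*15887^1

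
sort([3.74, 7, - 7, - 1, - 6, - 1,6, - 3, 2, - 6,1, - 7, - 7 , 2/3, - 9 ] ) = [ - 9, - 7, - 7,-7  , - 6, - 6 , - 3, - 1, - 1 , 2/3, 1, 2,3.74 , 6,  7]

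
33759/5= 33759/5= 6751.80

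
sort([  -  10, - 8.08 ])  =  [ - 10, - 8.08]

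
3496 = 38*92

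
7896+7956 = 15852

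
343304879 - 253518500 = 89786379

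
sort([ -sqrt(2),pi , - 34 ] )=[  -  34,-sqrt(2 ),pi ]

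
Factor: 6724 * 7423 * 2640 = 2^6*3^1*5^1 * 11^1 *13^1 * 41^2*571^1 = 131768345280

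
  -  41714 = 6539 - 48253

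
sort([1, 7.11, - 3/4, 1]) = [ - 3/4, 1, 1,7.11]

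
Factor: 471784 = 2^3*17^1*3469^1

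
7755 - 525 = 7230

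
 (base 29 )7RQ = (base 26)9NE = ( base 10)6696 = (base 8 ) 15050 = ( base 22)DI8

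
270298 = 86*3143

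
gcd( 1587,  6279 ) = 69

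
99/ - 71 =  - 2 +43/71 = - 1.39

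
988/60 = 16 + 7/15 =16.47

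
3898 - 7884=-3986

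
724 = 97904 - 97180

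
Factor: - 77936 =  - 2^4* 4871^1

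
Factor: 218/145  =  2^1*5^(- 1)*29^( - 1)*109^1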